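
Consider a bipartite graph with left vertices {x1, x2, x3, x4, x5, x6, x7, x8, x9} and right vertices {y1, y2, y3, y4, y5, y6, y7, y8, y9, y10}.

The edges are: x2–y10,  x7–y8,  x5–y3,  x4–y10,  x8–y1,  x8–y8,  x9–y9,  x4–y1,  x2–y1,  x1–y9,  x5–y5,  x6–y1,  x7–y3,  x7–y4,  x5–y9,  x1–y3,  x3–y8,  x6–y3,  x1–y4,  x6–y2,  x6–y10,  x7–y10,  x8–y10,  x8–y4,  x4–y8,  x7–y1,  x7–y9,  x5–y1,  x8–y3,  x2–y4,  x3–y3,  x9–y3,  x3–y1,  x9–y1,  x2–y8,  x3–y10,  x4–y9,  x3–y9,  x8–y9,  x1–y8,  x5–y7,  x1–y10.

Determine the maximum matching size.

A valid assignment of size 8: x1-y8, x2-y4, x3-y9, x4-y1, x5-y7, x6-y2, x7-y10, x8-y3.
The set {x1, x2, x3, x4, x7, x8, x9} has only 6 neighbours ({y1, y10, y3, y4, y8, y9}), so by Hall's theorem at most 8 of the 9 left vertices can be matched.

8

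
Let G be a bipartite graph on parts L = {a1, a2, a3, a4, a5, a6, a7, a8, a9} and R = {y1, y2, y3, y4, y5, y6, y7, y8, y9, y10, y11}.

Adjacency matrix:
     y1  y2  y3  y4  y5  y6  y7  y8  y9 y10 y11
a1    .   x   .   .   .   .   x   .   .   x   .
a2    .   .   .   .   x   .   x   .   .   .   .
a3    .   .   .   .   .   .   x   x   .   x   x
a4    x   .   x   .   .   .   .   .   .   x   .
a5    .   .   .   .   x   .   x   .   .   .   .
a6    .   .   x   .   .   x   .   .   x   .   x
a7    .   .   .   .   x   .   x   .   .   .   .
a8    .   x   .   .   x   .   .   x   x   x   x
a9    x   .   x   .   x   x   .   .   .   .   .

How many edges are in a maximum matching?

8

A valid assignment of size 8: a1→y10, a2→y5, a3→y8, a4→y1, a5→y7, a6→y6, a8→y11, a9→y3.
The set {a2, a5, a7} has only 2 neighbours ({y5, y7}), so by Hall's theorem at most 8 of the 9 left vertices can be matched.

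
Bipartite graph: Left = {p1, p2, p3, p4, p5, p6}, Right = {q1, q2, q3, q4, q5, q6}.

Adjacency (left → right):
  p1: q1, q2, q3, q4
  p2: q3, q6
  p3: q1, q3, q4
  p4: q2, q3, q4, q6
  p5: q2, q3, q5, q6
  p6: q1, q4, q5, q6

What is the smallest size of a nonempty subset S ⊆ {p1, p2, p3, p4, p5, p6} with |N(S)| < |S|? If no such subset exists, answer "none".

none

A matching saturating every left vertex exists, for instance p1→q4, p2→q3, p3→q1, p4→q2, p5→q5, p6→q6.
By Hall's marriage theorem, this means |N(S)| ≥ |S| for every subset S, so no violating subset exists.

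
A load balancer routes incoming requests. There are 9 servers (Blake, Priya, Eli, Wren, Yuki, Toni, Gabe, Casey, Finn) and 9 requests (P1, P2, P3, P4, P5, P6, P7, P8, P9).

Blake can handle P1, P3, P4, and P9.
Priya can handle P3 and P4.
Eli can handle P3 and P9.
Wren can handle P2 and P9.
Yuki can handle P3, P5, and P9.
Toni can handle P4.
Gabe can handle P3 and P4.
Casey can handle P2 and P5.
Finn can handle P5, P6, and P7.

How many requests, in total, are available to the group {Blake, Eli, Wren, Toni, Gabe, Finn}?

8

The union of neighbours of {Blake, Eli, Wren, Toni, Gabe, Finn} is {P1, P2, P3, P4, P5, P6, P7, P9}, which has 8 elements.
Since |N(S)| = 8 ≥ |S| = 6, Hall's condition holds for this subset.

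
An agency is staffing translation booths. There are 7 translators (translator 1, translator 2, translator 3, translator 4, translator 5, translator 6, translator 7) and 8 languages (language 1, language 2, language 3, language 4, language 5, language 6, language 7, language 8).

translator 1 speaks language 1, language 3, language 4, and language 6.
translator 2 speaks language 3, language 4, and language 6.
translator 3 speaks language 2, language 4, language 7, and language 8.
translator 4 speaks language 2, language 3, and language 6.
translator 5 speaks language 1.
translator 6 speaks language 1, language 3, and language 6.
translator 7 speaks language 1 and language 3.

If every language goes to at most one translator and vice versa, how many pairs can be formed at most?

6

For example, pair translator 1–language 4, translator 2–language 3, translator 3–language 7, translator 4–language 2, translator 5–language 1, translator 6–language 6.
The set {translator 1, translator 2, translator 5, translator 6, translator 7} has only 4 neighbours ({language 1, language 3, language 4, language 6}), so by Hall's theorem at most 6 of the 7 translators can be matched.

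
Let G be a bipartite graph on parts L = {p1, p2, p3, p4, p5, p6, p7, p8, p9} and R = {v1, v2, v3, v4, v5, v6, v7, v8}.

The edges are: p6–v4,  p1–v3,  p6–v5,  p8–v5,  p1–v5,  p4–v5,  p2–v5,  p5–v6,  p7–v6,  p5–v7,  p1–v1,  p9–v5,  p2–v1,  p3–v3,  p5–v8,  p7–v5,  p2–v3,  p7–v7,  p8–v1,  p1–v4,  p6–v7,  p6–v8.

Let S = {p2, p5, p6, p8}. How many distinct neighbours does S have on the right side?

The union of neighbours of {p2, p5, p6, p8} is {v1, v3, v4, v5, v6, v7, v8}, which has 7 elements.
Since |N(S)| = 7 ≥ |S| = 4, Hall's condition holds for this subset.

7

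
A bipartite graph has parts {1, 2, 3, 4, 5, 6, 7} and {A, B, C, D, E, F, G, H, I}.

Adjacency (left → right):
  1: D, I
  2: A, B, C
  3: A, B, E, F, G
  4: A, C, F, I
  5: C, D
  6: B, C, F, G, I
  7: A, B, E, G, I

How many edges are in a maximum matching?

7

A valid assignment of size 7: 1–I, 2–C, 3–A, 4–F, 5–D, 6–B, 7–G.
This saturates every left vertex, so 7 is the maximum.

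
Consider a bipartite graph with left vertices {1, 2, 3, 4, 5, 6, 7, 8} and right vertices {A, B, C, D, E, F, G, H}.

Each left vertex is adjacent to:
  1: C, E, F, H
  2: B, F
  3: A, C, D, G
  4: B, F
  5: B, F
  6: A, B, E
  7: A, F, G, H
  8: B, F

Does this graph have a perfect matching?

No

The set {2, 4, 5, 8} has only 2 neighbours ({B, F}), so by Hall's theorem at most 6 of the 8 left vertices can be matched.
Hence no matching covers every left vertex.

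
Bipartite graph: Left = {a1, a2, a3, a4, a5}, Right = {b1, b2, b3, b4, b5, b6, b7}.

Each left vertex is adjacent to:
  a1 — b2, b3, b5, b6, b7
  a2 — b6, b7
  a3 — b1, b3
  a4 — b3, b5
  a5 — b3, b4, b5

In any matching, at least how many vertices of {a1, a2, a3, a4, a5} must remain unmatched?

A valid assignment of size 5: a1→b7, a2→b6, a3→b1, a4→b5, a5→b3.
This saturates every left vertex, so 5 is the maximum.
That matches 5 of the 5, leaving 0 unmatched; no matching can do better.

0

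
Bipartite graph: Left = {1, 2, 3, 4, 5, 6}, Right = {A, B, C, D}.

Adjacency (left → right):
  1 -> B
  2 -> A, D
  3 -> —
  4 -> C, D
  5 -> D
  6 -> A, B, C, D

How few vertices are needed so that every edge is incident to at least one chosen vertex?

{A, B, C, D} is a vertex cover of size 4: every edge has an endpoint in this set.
No smaller cover exists because 1–B, 2–A, 4–C, 5–D is a matching of size 4, and a cover must include an endpoint of each of these disjoint edges (König's theorem).

4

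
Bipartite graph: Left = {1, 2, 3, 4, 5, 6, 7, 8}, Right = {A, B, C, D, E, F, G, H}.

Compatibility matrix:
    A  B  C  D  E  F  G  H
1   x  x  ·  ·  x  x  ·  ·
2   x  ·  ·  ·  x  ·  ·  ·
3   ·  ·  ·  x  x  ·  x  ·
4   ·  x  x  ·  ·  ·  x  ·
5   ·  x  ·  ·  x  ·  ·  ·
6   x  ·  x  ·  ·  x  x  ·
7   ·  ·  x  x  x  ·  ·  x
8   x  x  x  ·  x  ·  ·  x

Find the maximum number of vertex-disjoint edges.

One maximum matching: 1→F, 2→E, 3→D, 4→G, 5→B, 6→C, 7→H, 8→A.
This saturates every left vertex, so 8 is the maximum.

8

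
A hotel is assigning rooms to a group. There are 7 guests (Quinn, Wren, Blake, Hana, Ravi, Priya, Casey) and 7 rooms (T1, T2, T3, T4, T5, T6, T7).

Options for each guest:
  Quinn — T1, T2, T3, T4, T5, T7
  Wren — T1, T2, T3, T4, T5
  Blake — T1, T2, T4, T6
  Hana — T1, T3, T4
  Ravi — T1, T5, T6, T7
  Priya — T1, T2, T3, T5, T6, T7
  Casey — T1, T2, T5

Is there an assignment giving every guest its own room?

A valid assignment of size 7: Quinn→T3, Wren→T4, Blake→T6, Hana→T1, Ravi→T5, Priya→T7, Casey→T2.
All 7 guests are covered.

Yes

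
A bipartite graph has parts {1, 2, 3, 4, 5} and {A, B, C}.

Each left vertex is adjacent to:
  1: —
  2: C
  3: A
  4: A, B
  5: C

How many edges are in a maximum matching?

For example, pair 2–C, 3–A, 4–B.
The set {1, 2, 5} has only 1 neighbour ({C}), so by Hall's theorem at most 3 of the 5 left vertices can be matched.

3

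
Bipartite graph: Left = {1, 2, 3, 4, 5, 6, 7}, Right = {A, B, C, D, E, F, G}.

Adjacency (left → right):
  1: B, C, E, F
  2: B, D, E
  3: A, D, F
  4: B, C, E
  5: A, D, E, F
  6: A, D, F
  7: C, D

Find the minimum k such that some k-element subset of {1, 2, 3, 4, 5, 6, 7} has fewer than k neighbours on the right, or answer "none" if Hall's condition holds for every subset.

Take S = {1, 2, 3, 4, 5, 6, 7}. Its neighbourhood is {A, B, C, D, E, F}, so |N(S)| = 6 < |S| = 7.
Every subset of size less than 7 has at least as many neighbours as members, so 7 is the minimum.

7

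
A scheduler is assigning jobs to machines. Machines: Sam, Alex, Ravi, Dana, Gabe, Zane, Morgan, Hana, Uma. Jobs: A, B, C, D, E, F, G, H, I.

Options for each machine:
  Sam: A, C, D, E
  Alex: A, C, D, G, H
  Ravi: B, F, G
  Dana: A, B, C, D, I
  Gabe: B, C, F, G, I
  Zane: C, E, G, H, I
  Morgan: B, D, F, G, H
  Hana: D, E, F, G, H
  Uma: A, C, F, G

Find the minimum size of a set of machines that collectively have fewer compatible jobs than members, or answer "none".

A matching saturating every machine exists, for instance Sam→C, Alex→G, Ravi→B, Dana→A, Gabe→I, Zane→H, Morgan→D, Hana→E, Uma→F.
By Hall's marriage theorem, this means |N(S)| ≥ |S| for every subset S, so no violating subset exists.

none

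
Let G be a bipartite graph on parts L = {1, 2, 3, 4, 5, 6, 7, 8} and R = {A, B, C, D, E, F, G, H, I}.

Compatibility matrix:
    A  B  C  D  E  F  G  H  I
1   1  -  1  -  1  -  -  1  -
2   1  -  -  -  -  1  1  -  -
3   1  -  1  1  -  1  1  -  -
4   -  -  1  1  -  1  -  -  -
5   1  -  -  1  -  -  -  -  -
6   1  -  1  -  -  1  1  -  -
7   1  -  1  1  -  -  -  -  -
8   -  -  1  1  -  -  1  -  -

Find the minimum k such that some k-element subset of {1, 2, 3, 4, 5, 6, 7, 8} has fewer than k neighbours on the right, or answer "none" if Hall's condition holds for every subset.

Take S = {2, 3, 4, 5, 6, 7}. Its neighbourhood is {A, C, D, F, G}, so |N(S)| = 5 < |S| = 6.
Every subset of size less than 6 has at least as many neighbours as members, so 6 is the minimum.

6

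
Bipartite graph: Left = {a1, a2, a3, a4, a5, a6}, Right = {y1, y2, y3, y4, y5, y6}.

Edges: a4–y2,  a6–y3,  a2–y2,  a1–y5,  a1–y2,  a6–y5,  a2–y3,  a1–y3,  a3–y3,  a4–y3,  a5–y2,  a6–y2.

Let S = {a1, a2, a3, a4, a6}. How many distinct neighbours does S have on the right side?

3

The union of neighbours of {a1, a2, a3, a4, a6} is {y2, y3, y5}, which has 3 elements.
Since |N(S)| = 3 < |S| = 5, Hall's condition fails for this subset.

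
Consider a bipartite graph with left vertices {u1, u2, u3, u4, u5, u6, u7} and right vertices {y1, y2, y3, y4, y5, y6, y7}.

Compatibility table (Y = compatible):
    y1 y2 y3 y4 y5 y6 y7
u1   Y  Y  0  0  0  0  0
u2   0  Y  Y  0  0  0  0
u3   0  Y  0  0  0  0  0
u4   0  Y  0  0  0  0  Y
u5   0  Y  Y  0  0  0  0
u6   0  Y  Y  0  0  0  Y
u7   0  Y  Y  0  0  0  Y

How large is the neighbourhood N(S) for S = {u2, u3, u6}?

3

The union of neighbours of {u2, u3, u6} is {y2, y3, y7}, which has 3 elements.
Since |N(S)| = 3 ≥ |S| = 3, Hall's condition holds for this subset.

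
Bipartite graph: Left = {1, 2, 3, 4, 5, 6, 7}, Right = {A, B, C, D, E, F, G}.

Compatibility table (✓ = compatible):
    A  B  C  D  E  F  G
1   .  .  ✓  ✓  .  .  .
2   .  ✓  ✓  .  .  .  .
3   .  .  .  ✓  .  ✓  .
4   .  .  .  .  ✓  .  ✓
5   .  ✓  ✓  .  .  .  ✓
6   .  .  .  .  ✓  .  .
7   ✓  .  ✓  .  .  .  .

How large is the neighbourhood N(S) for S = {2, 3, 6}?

The union of neighbours of {2, 3, 6} is {B, C, D, E, F}, which has 5 elements.
Since |N(S)| = 5 ≥ |S| = 3, Hall's condition holds for this subset.

5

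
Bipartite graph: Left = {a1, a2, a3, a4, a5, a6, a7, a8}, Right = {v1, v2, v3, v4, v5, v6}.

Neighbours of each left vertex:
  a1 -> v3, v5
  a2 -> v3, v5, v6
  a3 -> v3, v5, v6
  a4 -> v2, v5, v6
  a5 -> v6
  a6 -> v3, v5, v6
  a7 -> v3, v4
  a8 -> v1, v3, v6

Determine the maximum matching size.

A valid assignment of size 6: a1→v5, a2→v3, a3→v6, a4→v2, a7→v4, a8→v1.
The set {a1, a2, a3, a5, a6} has only 3 neighbours ({v3, v5, v6}), so by Hall's theorem at most 6 of the 8 left vertices can be matched.

6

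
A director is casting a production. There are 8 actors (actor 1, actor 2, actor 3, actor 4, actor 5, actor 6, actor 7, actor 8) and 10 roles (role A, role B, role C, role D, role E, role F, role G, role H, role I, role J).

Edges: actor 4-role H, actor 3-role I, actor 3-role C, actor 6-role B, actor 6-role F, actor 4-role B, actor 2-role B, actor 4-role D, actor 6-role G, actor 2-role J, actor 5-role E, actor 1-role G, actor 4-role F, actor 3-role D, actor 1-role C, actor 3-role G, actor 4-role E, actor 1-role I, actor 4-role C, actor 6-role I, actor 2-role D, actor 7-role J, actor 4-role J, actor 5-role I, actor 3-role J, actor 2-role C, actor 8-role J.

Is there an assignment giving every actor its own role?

No

The set {actor 7, actor 8} has only 1 neighbour ({role J}), so by Hall's theorem at most 7 of the 8 actors can be matched.
Hence no matching covers every actor.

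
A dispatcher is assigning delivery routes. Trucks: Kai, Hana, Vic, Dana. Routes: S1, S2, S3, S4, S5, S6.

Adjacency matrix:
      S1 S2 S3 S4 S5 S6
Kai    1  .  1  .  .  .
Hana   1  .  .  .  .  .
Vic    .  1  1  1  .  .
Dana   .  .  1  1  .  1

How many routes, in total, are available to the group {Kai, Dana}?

4

The union of neighbours of {Kai, Dana} is {S1, S3, S4, S6}, which has 4 elements.
Since |N(S)| = 4 ≥ |S| = 2, Hall's condition holds for this subset.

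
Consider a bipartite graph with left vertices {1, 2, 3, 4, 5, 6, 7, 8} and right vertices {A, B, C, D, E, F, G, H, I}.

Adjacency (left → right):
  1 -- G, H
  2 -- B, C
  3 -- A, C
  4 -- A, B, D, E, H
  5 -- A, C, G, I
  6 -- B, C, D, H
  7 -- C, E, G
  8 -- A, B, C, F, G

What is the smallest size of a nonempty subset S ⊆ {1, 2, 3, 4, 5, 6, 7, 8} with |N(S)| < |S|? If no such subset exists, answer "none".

A matching saturating every left vertex exists, for instance 1→H, 2→B, 3→C, 4→A, 5→I, 6→D, 7→E, 8→G.
By Hall's marriage theorem, this means |N(S)| ≥ |S| for every subset S, so no violating subset exists.

none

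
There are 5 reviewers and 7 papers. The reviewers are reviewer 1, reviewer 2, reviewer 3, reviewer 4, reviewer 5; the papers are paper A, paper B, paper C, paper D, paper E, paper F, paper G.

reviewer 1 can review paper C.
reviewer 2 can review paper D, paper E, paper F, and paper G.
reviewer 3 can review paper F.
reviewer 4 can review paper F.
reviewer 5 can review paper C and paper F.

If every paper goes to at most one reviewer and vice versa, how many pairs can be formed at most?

For example, pair reviewer 1→paper C, reviewer 2→paper G, reviewer 3→paper F.
The set {reviewer 1, reviewer 3, reviewer 4, reviewer 5} has only 2 neighbours ({paper C, paper F}), so by Hall's theorem at most 3 of the 5 reviewers can be matched.

3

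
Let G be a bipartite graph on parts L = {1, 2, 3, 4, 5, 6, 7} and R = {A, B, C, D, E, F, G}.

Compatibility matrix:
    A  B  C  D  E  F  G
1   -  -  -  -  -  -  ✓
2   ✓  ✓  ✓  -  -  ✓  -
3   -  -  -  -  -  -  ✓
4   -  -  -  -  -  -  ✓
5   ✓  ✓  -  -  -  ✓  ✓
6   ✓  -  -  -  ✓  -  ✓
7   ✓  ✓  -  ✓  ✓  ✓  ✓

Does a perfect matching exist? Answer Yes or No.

No

The set {1, 3, 4} has only 1 neighbour ({G}), so by Hall's theorem at most 5 of the 7 left vertices can be matched.
Hence no matching covers every left vertex.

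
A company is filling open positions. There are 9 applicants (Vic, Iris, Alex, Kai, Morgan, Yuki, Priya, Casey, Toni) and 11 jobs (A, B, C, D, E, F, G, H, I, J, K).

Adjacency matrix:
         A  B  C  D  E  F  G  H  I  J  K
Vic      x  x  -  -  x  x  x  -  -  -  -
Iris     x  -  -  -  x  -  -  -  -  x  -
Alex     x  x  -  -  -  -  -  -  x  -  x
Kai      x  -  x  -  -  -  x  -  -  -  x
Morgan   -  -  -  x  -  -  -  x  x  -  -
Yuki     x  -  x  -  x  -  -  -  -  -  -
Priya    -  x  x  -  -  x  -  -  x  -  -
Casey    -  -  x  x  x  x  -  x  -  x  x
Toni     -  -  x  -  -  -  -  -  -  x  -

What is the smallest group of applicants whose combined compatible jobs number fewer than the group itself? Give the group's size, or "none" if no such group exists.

none

A matching saturating every applicant exists, for instance Vic→A, Iris→E, Alex→I, Kai→G, Morgan→D, Yuki→C, Priya→B, Casey→K, Toni→J.
By Hall's marriage theorem, this means |N(S)| ≥ |S| for every subset S, so no violating subset exists.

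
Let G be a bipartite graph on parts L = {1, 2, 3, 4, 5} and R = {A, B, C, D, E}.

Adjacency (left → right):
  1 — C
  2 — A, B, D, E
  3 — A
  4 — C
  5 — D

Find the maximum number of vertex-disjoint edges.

4

For example, pair 1-C, 2-B, 3-A, 5-D.
The set {1, 4} has only 1 neighbour ({C}), so by Hall's theorem at most 4 of the 5 left vertices can be matched.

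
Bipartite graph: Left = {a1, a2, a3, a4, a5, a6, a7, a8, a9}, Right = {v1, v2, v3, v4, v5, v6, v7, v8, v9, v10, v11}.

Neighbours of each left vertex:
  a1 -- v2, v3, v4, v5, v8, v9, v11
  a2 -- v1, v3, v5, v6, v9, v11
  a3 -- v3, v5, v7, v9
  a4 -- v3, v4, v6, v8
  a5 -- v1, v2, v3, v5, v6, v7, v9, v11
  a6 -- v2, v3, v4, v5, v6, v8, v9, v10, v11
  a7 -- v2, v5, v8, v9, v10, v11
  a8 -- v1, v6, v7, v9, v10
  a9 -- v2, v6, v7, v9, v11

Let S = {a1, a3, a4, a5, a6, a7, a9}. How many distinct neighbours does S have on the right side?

11

The union of neighbours of {a1, a3, a4, a5, a6, a7, a9} is {v1, v2, v3, v4, v5, v6, v7, v8, v9, v10, v11}, which has 11 elements.
Since |N(S)| = 11 ≥ |S| = 7, Hall's condition holds for this subset.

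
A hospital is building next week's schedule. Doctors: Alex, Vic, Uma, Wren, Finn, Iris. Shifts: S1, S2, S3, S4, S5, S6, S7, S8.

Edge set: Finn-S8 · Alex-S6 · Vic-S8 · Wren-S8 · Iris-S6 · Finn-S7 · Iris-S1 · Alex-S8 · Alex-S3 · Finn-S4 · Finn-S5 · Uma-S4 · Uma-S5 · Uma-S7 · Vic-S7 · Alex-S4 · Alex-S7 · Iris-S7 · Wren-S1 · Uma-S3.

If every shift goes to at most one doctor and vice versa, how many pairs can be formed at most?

A valid assignment of size 6: Alex→S6, Vic→S8, Uma→S4, Wren→S1, Finn→S5, Iris→S7.
All 6 doctors are matched, so no larger matching exists.

6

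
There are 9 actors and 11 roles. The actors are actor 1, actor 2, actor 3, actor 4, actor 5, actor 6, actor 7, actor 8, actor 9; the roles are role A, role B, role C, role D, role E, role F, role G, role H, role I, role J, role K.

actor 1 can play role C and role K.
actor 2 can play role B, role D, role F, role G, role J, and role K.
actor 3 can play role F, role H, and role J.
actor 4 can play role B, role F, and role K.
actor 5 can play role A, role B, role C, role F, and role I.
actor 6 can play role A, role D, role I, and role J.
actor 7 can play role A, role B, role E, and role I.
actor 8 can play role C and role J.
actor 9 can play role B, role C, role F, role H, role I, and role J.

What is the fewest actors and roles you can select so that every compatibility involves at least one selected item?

The 9 edges actor 1–role K, actor 2–role G, actor 3–role H, actor 4–role B, actor 5–role F, actor 6–role I, actor 7–role E, actor 8–role J, actor 9–role C form a matching, so any vertex cover needs at least 9 vertices (one per matched edge).
Conversely {actor 1, actor 2, actor 3, actor 4, actor 5, actor 6, actor 7, actor 8, actor 9} meets every edge and has exactly 9 vertices, so 9 is optimal.

9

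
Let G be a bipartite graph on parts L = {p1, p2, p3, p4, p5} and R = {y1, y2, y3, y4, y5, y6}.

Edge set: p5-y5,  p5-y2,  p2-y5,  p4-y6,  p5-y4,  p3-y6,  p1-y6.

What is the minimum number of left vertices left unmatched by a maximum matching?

For example, pair p1-y6, p2-y5, p5-y2.
The set {p1, p3, p4} has only 1 neighbour ({y6}), so by Hall's theorem at most 3 of the 5 left vertices can be matched.
That matches 3 of the 5, leaving 2 unmatched; no matching can do better.

2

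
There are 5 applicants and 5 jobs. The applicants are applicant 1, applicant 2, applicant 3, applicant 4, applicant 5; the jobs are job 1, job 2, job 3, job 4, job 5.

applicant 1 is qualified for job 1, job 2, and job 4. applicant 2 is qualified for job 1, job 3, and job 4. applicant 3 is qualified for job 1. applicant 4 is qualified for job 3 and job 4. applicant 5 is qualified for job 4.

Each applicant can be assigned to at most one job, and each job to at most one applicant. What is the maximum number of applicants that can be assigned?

One maximum matching: applicant 1-job 2, applicant 2-job 4, applicant 3-job 1, applicant 4-job 3.
The set {applicant 2, applicant 3, applicant 4, applicant 5} has only 3 neighbours ({job 1, job 3, job 4}), so by Hall's theorem at most 4 of the 5 applicants can be matched.

4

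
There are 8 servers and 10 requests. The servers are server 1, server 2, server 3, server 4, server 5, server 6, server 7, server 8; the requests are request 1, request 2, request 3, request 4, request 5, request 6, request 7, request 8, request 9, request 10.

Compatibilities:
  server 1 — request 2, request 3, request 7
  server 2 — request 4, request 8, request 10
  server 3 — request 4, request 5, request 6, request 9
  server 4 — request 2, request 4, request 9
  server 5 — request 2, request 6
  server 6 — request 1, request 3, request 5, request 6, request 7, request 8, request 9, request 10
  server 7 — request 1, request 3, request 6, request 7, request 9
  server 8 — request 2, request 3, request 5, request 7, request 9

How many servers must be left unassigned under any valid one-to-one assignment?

0

One maximum matching: server 1→request 3, server 2→request 8, server 3→request 5, server 4→request 4, server 5→request 2, server 6→request 9, server 7→request 6, server 8→request 7.
This saturates every server, so 8 is the maximum.
That matches 8 of the 8, leaving 0 unmatched; no matching can do better.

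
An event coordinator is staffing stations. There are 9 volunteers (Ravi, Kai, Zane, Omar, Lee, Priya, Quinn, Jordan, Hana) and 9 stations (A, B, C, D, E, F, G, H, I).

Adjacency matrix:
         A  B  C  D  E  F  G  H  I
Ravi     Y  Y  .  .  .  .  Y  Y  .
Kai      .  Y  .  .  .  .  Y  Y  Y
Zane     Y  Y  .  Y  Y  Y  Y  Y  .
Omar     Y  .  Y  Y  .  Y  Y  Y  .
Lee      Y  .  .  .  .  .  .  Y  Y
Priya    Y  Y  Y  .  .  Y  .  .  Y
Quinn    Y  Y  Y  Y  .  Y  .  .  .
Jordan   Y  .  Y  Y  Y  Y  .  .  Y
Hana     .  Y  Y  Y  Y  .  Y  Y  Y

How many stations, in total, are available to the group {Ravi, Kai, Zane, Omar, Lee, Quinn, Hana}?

The union of neighbours of {Ravi, Kai, Zane, Omar, Lee, Quinn, Hana} is {A, B, C, D, E, F, G, H, I}, which has 9 elements.
Since |N(S)| = 9 ≥ |S| = 7, Hall's condition holds for this subset.

9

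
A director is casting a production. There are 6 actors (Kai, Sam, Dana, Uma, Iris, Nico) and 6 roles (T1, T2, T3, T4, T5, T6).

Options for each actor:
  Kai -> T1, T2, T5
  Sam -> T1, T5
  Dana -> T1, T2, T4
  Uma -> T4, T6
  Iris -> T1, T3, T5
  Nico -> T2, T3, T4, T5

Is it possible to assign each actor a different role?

One maximum matching: Kai-T5, Sam-T1, Dana-T2, Uma-T6, Iris-T3, Nico-T4.
Every actor is matched, so this is a perfect matching.

Yes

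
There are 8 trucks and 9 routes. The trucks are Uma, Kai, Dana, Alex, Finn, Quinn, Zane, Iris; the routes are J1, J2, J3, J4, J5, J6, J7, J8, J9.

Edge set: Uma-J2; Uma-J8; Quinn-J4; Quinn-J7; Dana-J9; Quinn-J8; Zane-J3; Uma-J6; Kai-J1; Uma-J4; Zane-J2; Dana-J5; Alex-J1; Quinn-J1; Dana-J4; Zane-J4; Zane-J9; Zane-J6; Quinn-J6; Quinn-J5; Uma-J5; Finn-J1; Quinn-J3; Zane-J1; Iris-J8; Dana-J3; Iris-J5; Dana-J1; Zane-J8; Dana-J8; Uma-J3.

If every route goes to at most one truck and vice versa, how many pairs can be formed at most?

For example, pair Uma→J2, Kai→J1, Dana→J9, Quinn→J7, Zane→J6, Iris→J8.
The set {Kai, Alex, Finn} has only 1 neighbour ({J1}), so by Hall's theorem at most 6 of the 8 trucks can be matched.

6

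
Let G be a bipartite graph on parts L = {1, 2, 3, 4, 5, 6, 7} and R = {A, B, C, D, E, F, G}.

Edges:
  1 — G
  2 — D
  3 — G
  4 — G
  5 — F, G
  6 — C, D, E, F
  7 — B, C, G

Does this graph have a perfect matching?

The set {1, 3, 4} has only 1 neighbour ({G}), so by Hall's theorem at most 5 of the 7 left vertices can be matched.
Hence no matching covers every left vertex.

No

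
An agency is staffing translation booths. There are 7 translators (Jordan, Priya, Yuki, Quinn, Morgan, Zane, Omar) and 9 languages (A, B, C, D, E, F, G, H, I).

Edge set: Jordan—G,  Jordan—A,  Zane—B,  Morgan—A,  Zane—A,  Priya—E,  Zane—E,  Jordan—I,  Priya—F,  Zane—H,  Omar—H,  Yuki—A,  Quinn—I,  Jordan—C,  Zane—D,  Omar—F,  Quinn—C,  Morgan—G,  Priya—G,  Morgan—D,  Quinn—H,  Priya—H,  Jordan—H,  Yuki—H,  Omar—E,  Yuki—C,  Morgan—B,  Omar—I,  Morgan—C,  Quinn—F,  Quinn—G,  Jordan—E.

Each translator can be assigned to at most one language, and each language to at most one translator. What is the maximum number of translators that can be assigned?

One maximum matching: Jordan→A, Priya→F, Yuki→C, Quinn→G, Morgan→B, Zane→E, Omar→H.
All 7 translators are matched, so no larger matching exists.

7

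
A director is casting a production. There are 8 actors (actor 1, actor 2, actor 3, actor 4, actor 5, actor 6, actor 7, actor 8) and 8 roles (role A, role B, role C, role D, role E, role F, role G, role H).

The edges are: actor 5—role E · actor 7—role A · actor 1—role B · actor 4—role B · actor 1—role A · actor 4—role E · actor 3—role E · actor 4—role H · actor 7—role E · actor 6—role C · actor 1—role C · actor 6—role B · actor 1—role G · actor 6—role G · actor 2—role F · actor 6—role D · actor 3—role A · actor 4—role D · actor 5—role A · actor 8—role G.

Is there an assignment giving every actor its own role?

The set {actor 3, actor 5, actor 7} has only 2 neighbours ({role A, role E}), so by Hall's theorem at most 7 of the 8 actors can be matched.
Hence no matching covers every actor.

No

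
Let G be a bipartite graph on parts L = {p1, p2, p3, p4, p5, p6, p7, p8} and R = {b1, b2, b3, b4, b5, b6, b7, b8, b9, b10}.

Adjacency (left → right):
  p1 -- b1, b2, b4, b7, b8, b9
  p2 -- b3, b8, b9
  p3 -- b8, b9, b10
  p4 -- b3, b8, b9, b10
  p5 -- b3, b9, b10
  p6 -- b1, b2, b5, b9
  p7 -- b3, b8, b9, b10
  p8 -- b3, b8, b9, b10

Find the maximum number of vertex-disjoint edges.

6

A valid assignment of size 6: p1–b7, p2–b9, p3–b10, p4–b8, p5–b3, p6–b5.
The set {p2, p3, p4, p5, p7, p8} has only 4 neighbours ({b10, b3, b8, b9}), so by Hall's theorem at most 6 of the 8 left vertices can be matched.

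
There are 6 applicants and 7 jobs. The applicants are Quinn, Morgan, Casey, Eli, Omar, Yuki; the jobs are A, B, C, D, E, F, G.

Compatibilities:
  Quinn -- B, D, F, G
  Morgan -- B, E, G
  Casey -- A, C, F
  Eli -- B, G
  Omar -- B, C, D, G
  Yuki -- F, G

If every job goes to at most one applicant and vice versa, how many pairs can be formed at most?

6

A valid assignment of size 6: Quinn-B, Morgan-E, Casey-A, Eli-G, Omar-C, Yuki-F.
All 6 applicants are matched, so no larger matching exists.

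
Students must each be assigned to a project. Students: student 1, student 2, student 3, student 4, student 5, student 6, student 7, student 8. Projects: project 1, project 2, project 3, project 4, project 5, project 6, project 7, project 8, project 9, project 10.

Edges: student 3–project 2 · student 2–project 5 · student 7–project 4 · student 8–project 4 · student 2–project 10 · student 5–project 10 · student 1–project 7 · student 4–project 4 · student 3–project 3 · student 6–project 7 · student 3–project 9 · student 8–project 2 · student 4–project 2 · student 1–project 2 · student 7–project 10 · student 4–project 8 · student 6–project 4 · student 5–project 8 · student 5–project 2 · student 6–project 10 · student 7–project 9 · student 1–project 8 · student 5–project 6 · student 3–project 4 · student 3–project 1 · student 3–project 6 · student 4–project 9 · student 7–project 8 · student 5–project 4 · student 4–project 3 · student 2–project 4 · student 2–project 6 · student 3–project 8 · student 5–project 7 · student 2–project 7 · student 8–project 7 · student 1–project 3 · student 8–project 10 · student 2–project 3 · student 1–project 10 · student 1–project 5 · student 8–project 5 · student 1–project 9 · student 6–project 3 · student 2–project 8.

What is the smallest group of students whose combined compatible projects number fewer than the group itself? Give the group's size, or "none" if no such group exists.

A matching saturating every student exists, for instance student 1→project 10, student 2→project 6, student 3→project 8, student 4→project 9, student 5→project 2, student 6→project 3, student 7→project 4, student 8→project 7.
By Hall's marriage theorem, this means |N(S)| ≥ |S| for every subset S, so no violating subset exists.

none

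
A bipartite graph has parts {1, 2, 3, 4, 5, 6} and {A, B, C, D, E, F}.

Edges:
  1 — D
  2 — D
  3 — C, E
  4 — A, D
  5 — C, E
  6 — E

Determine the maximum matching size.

4

A valid assignment of size 4: 1-D, 3-C, 4-A, 5-E.
The set {1, 2, 3, 5, 6} has only 3 neighbours ({C, D, E}), so by Hall's theorem at most 4 of the 6 left vertices can be matched.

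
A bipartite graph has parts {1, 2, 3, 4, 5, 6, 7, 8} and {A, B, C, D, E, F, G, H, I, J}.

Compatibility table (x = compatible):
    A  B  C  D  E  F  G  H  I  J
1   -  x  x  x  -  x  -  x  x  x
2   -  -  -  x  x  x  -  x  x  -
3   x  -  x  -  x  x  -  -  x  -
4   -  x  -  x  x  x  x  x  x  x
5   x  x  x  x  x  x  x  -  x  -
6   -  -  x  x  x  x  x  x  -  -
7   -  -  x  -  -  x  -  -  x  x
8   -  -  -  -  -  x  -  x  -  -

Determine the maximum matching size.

8

One maximum matching: 1–J, 2–H, 3–E, 4–B, 5–A, 6–G, 7–C, 8–F.
This saturates every left vertex, so 8 is the maximum.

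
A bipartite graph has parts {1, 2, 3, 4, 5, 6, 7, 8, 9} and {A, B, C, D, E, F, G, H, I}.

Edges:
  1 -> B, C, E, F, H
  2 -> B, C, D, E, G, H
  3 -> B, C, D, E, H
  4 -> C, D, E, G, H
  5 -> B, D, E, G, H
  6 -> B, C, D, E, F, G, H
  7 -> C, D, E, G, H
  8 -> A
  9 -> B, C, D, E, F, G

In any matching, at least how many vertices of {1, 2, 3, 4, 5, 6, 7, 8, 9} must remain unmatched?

One maximum matching: 1-F, 2-C, 3-B, 4-D, 5-H, 6-E, 7-G, 8-A.
The set {1, 2, 3, 4, 5, 6, 7, 9} has only 7 neighbours ({B, C, D, E, F, G, H}), so by Hall's theorem at most 8 of the 9 left vertices can be matched.
That matches 8 of the 9, leaving 1 unmatched; no matching can do better.

1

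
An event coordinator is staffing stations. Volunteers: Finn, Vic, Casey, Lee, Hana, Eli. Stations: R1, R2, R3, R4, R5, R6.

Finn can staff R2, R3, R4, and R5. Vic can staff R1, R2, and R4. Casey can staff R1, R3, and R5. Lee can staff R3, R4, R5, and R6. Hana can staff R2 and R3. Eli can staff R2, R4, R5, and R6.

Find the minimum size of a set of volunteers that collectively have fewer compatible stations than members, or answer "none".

A matching saturating every volunteer exists, for instance Finn→R5, Vic→R2, Casey→R1, Lee→R6, Hana→R3, Eli→R4.
By Hall's marriage theorem, this means |N(S)| ≥ |S| for every subset S, so no violating subset exists.

none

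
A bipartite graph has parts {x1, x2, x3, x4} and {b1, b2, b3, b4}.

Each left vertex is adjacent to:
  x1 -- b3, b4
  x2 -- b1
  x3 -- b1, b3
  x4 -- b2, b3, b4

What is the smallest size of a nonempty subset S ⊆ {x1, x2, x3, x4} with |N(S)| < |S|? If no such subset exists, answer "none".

A matching saturating every left vertex exists, for instance x1→b4, x2→b1, x3→b3, x4→b2.
By Hall's marriage theorem, this means |N(S)| ≥ |S| for every subset S, so no violating subset exists.

none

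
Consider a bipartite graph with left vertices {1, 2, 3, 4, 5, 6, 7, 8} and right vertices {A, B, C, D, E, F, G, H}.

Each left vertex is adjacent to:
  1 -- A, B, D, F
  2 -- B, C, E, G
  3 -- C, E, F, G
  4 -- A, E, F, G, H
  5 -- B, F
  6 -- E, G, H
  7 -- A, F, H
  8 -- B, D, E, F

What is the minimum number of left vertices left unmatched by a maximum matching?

0

A valid assignment of size 8: 1→D, 2→E, 3→C, 4→A, 5→F, 6→G, 7→H, 8→B.
All 8 left vertices are matched, so no larger matching exists.
That matches 8 of the 8, leaving 0 unmatched; no matching can do better.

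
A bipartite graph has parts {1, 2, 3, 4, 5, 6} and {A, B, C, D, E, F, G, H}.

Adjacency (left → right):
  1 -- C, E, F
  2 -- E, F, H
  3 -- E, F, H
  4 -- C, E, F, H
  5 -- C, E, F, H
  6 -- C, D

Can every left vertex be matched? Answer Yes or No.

No

The set {1, 2, 3, 4, 5} has only 4 neighbours ({C, E, F, H}), so by Hall's theorem at most 5 of the 6 left vertices can be matched.
Hence no matching covers every left vertex.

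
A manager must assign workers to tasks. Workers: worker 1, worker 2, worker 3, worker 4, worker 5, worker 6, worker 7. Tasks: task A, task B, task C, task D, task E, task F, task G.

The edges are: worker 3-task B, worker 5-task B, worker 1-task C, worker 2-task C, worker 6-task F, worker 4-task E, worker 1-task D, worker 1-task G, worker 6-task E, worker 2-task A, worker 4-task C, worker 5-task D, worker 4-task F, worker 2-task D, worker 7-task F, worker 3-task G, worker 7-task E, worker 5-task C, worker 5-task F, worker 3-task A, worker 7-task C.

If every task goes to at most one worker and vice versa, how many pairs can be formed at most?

7

One maximum matching: worker 1→task G, worker 2→task D, worker 3→task A, worker 4→task C, worker 5→task B, worker 6→task F, worker 7→task E.
This saturates every worker, so 7 is the maximum.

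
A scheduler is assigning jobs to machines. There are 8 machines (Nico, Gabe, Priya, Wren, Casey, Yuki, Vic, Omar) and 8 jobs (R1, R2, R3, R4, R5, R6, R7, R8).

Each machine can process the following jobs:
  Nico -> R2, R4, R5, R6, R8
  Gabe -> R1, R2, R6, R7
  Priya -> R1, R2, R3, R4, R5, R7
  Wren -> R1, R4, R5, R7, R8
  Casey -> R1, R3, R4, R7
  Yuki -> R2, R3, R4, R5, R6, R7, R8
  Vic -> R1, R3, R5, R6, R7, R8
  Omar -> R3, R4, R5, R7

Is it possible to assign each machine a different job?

For example, pair Nico–R6, Gabe–R1, Priya–R5, Wren–R8, Casey–R4, Yuki–R2, Vic–R3, Omar–R7.
All 8 machines are covered.

Yes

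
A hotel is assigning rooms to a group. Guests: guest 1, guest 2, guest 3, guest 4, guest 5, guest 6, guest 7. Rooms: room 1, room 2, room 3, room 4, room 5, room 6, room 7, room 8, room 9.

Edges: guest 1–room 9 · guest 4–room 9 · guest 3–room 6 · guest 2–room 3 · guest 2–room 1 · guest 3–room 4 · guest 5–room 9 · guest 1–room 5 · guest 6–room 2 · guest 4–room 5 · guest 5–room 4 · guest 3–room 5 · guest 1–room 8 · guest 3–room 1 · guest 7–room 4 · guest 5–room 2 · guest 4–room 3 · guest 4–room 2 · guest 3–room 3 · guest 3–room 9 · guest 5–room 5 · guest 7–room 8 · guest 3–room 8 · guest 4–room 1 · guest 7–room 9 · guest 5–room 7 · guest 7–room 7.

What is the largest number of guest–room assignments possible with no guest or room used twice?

7

One maximum matching: guest 1→room 9, guest 2→room 3, guest 3→room 8, guest 4→room 5, guest 5→room 4, guest 6→room 2, guest 7→room 7.
All 7 guests are matched, so no larger matching exists.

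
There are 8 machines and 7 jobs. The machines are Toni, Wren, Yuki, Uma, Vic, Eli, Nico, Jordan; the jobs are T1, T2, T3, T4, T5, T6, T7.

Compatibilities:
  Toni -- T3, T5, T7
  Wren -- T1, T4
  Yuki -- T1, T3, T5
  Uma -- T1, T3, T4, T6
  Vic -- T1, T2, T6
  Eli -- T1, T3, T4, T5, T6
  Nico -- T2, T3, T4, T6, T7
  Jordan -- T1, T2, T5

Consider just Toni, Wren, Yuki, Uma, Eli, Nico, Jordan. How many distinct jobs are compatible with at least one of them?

The union of neighbours of {Toni, Wren, Yuki, Uma, Eli, Nico, Jordan} is {T1, T2, T3, T4, T5, T6, T7}, which has 7 elements.
Since |N(S)| = 7 ≥ |S| = 7, Hall's condition holds for this subset.

7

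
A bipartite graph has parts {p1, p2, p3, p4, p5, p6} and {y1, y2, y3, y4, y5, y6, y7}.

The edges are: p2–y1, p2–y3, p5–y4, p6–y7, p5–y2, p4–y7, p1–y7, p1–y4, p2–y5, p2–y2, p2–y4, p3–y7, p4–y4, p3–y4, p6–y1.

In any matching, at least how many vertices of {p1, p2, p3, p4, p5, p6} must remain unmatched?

For example, pair p1–y4, p2–y3, p3–y7, p5–y2, p6–y1.
The set {p1, p3, p4} has only 2 neighbours ({y4, y7}), so by Hall's theorem at most 5 of the 6 left vertices can be matched.
That matches 5 of the 6, leaving 1 unmatched; no matching can do better.

1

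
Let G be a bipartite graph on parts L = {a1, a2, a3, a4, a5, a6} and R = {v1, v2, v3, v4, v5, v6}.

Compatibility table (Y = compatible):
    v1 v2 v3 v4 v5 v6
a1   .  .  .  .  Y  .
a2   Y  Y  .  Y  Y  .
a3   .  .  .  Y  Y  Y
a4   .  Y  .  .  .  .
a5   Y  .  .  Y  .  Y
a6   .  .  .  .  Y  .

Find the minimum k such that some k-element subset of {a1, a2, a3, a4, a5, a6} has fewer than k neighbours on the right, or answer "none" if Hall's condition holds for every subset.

2

Take S = {a1, a6}. Its neighbourhood is {v5}, so |N(S)| = 1 < |S| = 2.
No single vertex violates Hall's condition since each has at least one neighbour, so 2 is the minimum.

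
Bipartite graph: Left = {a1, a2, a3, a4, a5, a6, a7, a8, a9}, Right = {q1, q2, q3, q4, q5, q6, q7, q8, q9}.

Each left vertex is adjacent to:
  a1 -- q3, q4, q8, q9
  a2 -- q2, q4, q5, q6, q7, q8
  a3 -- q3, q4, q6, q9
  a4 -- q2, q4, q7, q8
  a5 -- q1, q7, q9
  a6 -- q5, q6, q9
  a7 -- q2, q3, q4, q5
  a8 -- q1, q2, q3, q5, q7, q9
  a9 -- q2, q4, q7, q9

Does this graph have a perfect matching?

For example, pair a1-q4, a2-q6, a3-q9, a4-q8, a5-q1, a6-q5, a7-q3, a8-q7, a9-q2.
Every left vertex is matched, so this is a perfect matching.

Yes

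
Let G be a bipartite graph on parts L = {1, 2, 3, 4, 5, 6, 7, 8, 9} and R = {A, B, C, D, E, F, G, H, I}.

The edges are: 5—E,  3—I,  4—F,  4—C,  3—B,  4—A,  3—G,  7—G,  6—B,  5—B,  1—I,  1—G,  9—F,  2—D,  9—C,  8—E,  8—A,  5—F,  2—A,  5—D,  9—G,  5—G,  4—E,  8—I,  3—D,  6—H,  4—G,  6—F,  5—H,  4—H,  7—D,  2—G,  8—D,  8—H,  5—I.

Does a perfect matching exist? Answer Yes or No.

Yes

A valid assignment of size 9: 1-I, 2-A, 3-G, 4-C, 5-H, 6-B, 7-D, 8-E, 9-F.
All 9 left vertices are covered.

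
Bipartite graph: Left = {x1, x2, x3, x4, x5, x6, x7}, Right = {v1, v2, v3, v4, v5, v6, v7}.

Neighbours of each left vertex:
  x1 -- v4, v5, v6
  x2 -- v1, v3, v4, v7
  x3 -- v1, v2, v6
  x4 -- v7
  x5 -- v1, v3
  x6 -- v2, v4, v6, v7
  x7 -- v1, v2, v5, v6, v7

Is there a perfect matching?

One maximum matching: x1–v5, x2–v4, x3–v1, x4–v7, x5–v3, x6–v6, x7–v2.
Every left vertex is matched, so this is a perfect matching.

Yes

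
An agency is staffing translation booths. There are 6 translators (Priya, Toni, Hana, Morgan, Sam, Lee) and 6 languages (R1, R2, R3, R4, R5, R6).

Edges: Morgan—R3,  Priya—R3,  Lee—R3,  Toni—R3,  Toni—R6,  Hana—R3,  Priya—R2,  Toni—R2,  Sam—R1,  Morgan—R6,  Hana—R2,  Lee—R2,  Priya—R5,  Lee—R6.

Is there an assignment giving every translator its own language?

The set {Toni, Hana, Morgan, Lee} has only 3 neighbours ({R2, R3, R6}), so by Hall's theorem at most 5 of the 6 translators can be matched.
Hence no matching covers every translator.

No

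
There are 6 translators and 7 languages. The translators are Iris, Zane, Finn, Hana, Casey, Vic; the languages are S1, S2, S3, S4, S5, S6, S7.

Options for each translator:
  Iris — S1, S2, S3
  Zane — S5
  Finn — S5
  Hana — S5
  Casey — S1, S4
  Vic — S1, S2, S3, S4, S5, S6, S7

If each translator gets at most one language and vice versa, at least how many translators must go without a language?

For example, pair Iris–S3, Zane–S5, Casey–S4, Vic–S2.
The set {Zane, Finn, Hana} has only 1 neighbour ({S5}), so by Hall's theorem at most 4 of the 6 translators can be matched.
That matches 4 of the 6, leaving 2 unmatched; no matching can do better.

2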